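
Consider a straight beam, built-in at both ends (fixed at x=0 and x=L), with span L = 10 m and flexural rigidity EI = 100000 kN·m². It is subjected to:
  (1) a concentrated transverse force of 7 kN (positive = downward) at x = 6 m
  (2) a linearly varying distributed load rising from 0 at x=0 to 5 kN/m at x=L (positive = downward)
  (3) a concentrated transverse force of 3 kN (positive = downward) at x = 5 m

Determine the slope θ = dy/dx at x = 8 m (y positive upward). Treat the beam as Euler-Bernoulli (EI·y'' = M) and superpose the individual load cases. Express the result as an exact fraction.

θ(8) = 27691/75000000 rad

Load 1 — point force P=7 kN at a=6 m (b=L-a=4):
  θ_1 = Pa²(L-x)(2bL-(3b+a)(L-x))/(2L³EI)  [x>a] = 7·6²·(10-8)·(2·4·10-(3·4+6)·(10-8))/(2·10³·100000) = 693/6250000 rad
Load 2 — triangular load w₀=5 kN/m (0→w₀ over full span):
  θ_2 = -w₀(2x(L-x)(L-2x)(x+2L)+x²(L-x)²)/(120LEI) = -5·(2·8·(10-8)·(10-2·8)·(8+2·10)+8²·(10-8)²)/(120·10·100000) = 2/9375 rad
Load 3 — point force P=3 kN at a=5 m (b=L-a=5):
  θ_3 = Pa²(L-x)(2bL-(3b+a)(L-x))/(2L³EI)  [x>a] = 3·5²·(10-8)·(2·5·10-(3·5+5)·(10-8))/(2·10³·100000) = 9/200000 rad
Superposition: θ = Σ θ_i = 27691/75000000 rad ≈ 0.000369 rad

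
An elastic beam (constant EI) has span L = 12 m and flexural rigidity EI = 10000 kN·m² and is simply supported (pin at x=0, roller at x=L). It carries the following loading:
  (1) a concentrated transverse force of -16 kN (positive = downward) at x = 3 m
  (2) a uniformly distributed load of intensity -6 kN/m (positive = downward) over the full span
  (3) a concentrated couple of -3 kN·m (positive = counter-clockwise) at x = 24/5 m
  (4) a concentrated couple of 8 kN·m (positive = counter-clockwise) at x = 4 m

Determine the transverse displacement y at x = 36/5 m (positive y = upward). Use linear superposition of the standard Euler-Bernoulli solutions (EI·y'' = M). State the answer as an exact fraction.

y(36/5) = 75374/390625 m

Load 1 — point force P=-16 kN at a=3 m (b=L-a=9):
  y_1 = -Pa(L-x)(2Lx-a²-x²)/(6LEI)  [x>a] = -(-16)·3·(12-(36/5))·(2·12·(36/5)-3²-(36/5)²)/(6·12·10000) = 2799/78125 m
Load 2 — uniform load w=-6 kN/m over full span:
  y_2 = -wx(L³-2Lx²+x³)/(24EI) = -(-6)·(36/5)·(12³-2·12·(36/5)²+(36/5)³)/(24·10000) = 60264/390625 m
Load 3 — applied couple M₀=-3 kN·m at a=24/5 m (b=L-a=36/5):
  y_3 = (M₀x³/(6L)-M₀(x-a)²/2+C₁x)/EI  [x>a] with C₁=M₀(3b²-L²)/(6L)=-12/25 = ((-3)·(36/5)³/(6·12)-(-3)·((36/5)-(24/5))²/2+(-12/25)·(36/5))/10000 = -81/78125 m
Load 4 — applied couple M₀=8 kN·m at a=4 m (b=L-a=8):
  y_4 = (M₀x³/(6L)-M₀(x-a)²/2+C₁x)/EI  [x>a] with C₁=M₀(3b²-L²)/(6L)=16/3 = (8·(36/5)³/(6·12)-8·((36/5)-4)²/2+(16/3)·(36/5))/10000 = 304/78125 m
Superposition: y = Σ y_i = 75374/390625 m ≈ 0.192957 m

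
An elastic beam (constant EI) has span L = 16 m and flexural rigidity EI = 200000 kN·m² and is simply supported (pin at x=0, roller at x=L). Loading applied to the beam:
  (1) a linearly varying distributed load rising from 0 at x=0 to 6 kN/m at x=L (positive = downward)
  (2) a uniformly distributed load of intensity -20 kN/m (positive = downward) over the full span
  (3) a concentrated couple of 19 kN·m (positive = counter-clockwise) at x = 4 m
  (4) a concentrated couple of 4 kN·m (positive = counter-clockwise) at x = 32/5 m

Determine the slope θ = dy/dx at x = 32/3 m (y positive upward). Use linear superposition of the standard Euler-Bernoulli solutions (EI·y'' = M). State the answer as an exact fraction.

Load 1 — triangular load w₀=6 kN/m (0→w₀ over full span):
  θ_1 = -w₀(7L⁴-30L²x²+15x⁴)/(360LEI) = -6·(7·16⁴-30·16²·(32/3)²+15·(32/3)⁴)/(360·16·200000) = 1456/1265625 rad
Load 2 — uniform load w=-20 kN/m over full span:
  θ_2 = -w(L³-6Lx²+4x³)/(24EI) = -(-20)·(16³-6·16·(32/3)²+4·(32/3)³)/(24·200000) = -416/50625 rad
Load 3 — applied couple M₀=19 kN·m at a=4 m (b=L-a=12):
  θ_3 = (M₀x²/(2L)-M₀(x-a)+C₁)/EI  [x>a] with C₁=M₀(3b²-L²)/(6L)=209/6 = (19·(32/3)²/(2·16)-19·((32/3)-4)+(209/6))/200000 = -437/3600000 rad
Load 4 — applied couple M₀=4 kN·m at a=32/5 m (b=L-a=48/5):
  θ_4 = (M₀x²/(2L)-M₀(x-a)+C₁)/EI  [x>a] with C₁=M₀(3b²-L²)/(6L)=64/75 = (4·(32/3)²/(2·16)-4·((32/3)-(32/5))+(64/75))/200000 = -7/703125 rad
Superposition: θ = Σ θ_i = -5830549/810000000 rad ≈ -0.007198 rad

θ(32/3) = -5830549/810000000 rad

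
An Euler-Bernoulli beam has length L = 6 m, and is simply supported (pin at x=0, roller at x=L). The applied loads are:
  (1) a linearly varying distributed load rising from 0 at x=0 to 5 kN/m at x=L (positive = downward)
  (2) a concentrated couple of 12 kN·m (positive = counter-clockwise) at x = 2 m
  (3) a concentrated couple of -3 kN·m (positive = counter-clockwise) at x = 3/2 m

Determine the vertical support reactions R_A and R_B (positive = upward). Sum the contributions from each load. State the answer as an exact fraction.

R_A = 13/2 kN, R_B = 17/2 kN

Load 1 — triangular load w₀=5 kN/m (0→w₀ over full span):
  R_A = w₀L/6 = 5·6/6 = 5 kN
  R_B = w₀L/3 = 5·6/3 = 10 kN
Load 2 — applied couple M₀=12 kN·m at a=2 m (b=L-a=4):
  R_A = M₀/L = 12/6 = 2 kN
  R_B = -M₀/L = -12/6 = -2 kN
Load 3 — applied couple M₀=-3 kN·m at a=3/2 m (b=L-a=9/2):
  R_A = M₀/L = (-3)/6 = -1/2 kN
  R_B = -M₀/L = -(-3)/6 = 1/2 kN
Superposition: R_A = 13/2 kN, R_B = 17/2 kN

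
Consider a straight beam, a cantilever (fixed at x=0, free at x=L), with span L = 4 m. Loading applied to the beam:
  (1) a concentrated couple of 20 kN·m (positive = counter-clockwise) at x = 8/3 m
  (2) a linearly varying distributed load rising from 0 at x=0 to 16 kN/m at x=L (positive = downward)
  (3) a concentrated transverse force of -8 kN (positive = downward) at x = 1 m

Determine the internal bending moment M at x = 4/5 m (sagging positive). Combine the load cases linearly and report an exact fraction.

Load 1 — applied couple M₀=20 kN·m at a=8/3 m (b=L-a=4/3):
  M_1 = M₀  [x≤a] = 20 = 20 kN·m
Load 2 — triangular load w₀=16 kN/m (0→w₀ over full span):
  M_2 = w₀Lx/2 - w₀L²/3 - w₀x³/(6L) = 16·4·(4/5)/2 - 16·4²/3 - 16·(4/5)³/(6·4) = -22528/375 kN·m
Load 3 — point force P=-8 kN at a=1 m (b=L-a=3):
  M_3 = -P(a-x)  [x≤a] = -(-8)·(1-(4/5)) = 8/5 kN·m
Superposition: M = Σ M_i = -14428/375 kN·m ≈ -38.474667 kN·m

M(4/5) = -14428/375 kN·m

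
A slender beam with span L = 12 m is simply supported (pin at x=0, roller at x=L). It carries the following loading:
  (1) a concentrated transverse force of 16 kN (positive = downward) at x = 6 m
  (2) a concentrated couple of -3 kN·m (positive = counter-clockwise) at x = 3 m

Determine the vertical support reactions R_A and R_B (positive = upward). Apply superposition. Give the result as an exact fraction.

R_A = 31/4 kN, R_B = 33/4 kN

Load 1 — point force P=16 kN at a=6 m (b=L-a=6):
  R_A = Pb/L = 16·6/12 = 8 kN
  R_B = Pa/L = 16·6/12 = 8 kN
Load 2 — applied couple M₀=-3 kN·m at a=3 m (b=L-a=9):
  R_A = M₀/L = (-3)/12 = -1/4 kN
  R_B = -M₀/L = -(-3)/12 = 1/4 kN
Superposition: R_A = 31/4 kN, R_B = 33/4 kN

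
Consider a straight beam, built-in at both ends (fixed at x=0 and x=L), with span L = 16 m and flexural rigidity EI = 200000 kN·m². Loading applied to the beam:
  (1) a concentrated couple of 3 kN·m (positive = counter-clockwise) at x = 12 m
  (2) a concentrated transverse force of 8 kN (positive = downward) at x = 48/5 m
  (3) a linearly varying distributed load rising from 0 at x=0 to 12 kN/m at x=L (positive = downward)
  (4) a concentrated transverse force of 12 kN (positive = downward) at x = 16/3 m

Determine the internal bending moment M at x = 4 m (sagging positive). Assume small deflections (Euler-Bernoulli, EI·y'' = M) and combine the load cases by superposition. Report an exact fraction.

M(4) = 388561/36000 kN·m

Load 1 — applied couple M₀=3 kN·m at a=12 m (b=L-a=4):
  M_1 = R_Ax - M_A  [x≤a] with R_A=27/128, M_A=15/16 = (27/128)·4 - (15/16) = -3/32 kN·m
Load 2 — point force P=8 kN at a=48/5 m (b=L-a=32/5):
  M_2 = Pb²(3a+b)x/L³ - Pab²/L²  [x≤a] = 8·(32/5)²·(3·(48/5)+(32/5))·4/16³ - 8·(48/5)·(32/5)²/16² = -128/125 kN·m
Load 3 — triangular load w₀=12 kN/m (0→w₀ over full span):
  M_3 = 3w₀Lx/20 - w₀L²/30 - w₀x³/(6L) = 3·12·16·4/20 - 12·16²/30 - 12·4³/(6·16) = 24/5 kN·m
Load 4 — point force P=12 kN at a=16/3 m (b=L-a=32/3):
  M_4 = Pb²(3a+b)x/L³ - Pab²/L²  [x≤a] = 12·(32/3)²·(3·(16/3)+(32/3))·4/16³ - 12·(16/3)·(32/3)²/16² = 64/9 kN·m
Superposition: M = Σ M_i = 388561/36000 kN·m ≈ 10.793361 kN·m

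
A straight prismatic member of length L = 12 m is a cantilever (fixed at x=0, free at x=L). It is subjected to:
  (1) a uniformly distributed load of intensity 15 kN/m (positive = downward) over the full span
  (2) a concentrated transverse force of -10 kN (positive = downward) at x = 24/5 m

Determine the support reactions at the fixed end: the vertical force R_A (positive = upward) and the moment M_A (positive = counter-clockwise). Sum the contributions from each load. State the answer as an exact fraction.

R_A = 170 kN, M_A = 1032 kN·m

Load 1 — uniform load w=15 kN/m over full span:
  R_A = wL = 15·12 = 180 kN
  M_A = wL²/2 = 15·12²/2 = 1080 kN·m
Load 2 — point force P=-10 kN at a=24/5 m (b=L-a=36/5):
  R_A = P = (-10) = -10 kN
  M_A = Pa = (-10)·(24/5) = -48 kN·m
Superposition: R_A = 170 kN, M_A = 1032 kN·m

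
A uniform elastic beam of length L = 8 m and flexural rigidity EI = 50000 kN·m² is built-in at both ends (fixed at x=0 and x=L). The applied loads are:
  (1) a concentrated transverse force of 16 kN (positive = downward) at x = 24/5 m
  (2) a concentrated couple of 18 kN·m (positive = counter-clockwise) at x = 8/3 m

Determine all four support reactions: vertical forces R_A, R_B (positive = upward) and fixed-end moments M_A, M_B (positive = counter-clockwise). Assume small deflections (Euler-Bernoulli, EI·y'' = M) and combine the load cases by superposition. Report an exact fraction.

R_A = 1079/125 kN, M_A = 1536/125 kN·m, R_B = 921/125 kN, M_B = -1554/125 kN·m

Load 1 — point force P=16 kN at a=24/5 m (b=L-a=16/5):
  R_A = Pb²(3a+b)/L³ = 16·(16/5)²·(3·(24/5)+(16/5))/8³ = 704/125 kN
  M_A = Pab²/L² = 16·(24/5)·(16/5)²/8² = 1536/125 kN·m
  R_B = Pa²(a+3b)/L³ = 16·(24/5)²·((24/5)+3·(16/5))/8³ = 1296/125 kN
  M_B = -Pa²b/L² = -16·(24/5)²·(16/5)/8² = -2304/125 kN·m
Load 2 — applied couple M₀=18 kN·m at a=8/3 m (b=L-a=16/3):
  R_A = 6M₀ab/L³ = 6·18·(8/3)·(16/3)/8³ = 3 kN
  M_A = M₀b(2a-b)/L² = 18·(16/3)·(2·(8/3)-(16/3))/8² = 0 kN·m
  R_B = -6M₀ab/L³ = -6·18·(8/3)·(16/3)/8³ = -3 kN
  M_B = M₀a(2b-a)/L² = 18·(8/3)·(2·(16/3)-(8/3))/8² = 6 kN·m
Superposition: R_A = 1079/125 kN, M_A = 1536/125 kN·m, R_B = 921/125 kN, M_B = -1554/125 kN·m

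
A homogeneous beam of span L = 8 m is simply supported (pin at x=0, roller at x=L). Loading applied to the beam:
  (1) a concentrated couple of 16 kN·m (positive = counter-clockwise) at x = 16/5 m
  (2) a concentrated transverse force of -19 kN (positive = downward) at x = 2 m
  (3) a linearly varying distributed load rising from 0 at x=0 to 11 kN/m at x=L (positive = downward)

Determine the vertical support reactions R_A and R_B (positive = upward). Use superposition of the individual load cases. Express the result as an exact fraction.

Load 1 — applied couple M₀=16 kN·m at a=16/5 m (b=L-a=24/5):
  R_A = M₀/L = 16/8 = 2 kN
  R_B = -M₀/L = -16/8 = -2 kN
Load 2 — point force P=-19 kN at a=2 m (b=L-a=6):
  R_A = Pb/L = (-19)·6/8 = -57/4 kN
  R_B = Pa/L = (-19)·2/8 = -19/4 kN
Load 3 — triangular load w₀=11 kN/m (0→w₀ over full span):
  R_A = w₀L/6 = 11·8/6 = 44/3 kN
  R_B = w₀L/3 = 11·8/3 = 88/3 kN
Superposition: R_A = 29/12 kN, R_B = 271/12 kN

R_A = 29/12 kN, R_B = 271/12 kN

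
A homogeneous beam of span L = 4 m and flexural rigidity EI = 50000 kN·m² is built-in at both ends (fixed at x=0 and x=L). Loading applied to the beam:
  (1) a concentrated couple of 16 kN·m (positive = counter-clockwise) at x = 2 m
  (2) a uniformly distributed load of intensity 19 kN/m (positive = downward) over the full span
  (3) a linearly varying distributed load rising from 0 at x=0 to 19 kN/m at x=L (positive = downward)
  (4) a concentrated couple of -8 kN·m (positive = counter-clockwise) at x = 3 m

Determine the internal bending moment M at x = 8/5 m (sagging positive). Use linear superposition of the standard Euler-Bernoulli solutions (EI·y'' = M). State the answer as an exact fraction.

Load 1 — applied couple M₀=16 kN·m at a=2 m (b=L-a=2):
  M_1 = R_Ax - M_A  [x≤a] with R_A=6, M_A=4 = 6·(8/5) - 4 = 28/5 kN·m
Load 2 — uniform load w=19 kN/m over full span:
  M_2 = wLx/2 - wL²/12 - wx²/2 = 19·4·(8/5)/2 - 19·4²/12 - 19·(8/5)²/2 = 836/75 kN·m
Load 3 — triangular load w₀=19 kN/m (0→w₀ over full span):
  M_3 = 3w₀Lx/20 - w₀L²/30 - w₀x³/(6L) = 3·19·4·(8/5)/20 - 19·4²/30 - 19·(8/5)³/(6·4) = 608/125 kN·m
Load 4 — applied couple M₀=-8 kN·m at a=3 m (b=L-a=1):
  M_4 = R_Ax - M_A  [x≤a] with R_A=-9/4, M_A=-5/2 = (-9/4)·(8/5) - (-5/2) = -11/10 kN·m
Superposition: M = Σ M_i = 15383/750 kN·m ≈ 20.510667 kN·m

M(8/5) = 15383/750 kN·m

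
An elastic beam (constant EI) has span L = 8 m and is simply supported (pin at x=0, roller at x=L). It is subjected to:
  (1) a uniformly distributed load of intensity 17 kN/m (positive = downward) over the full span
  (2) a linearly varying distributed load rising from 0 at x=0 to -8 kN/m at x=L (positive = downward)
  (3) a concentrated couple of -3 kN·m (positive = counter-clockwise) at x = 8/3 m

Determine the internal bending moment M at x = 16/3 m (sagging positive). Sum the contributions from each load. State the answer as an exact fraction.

M(16/3) = 7313/81 kN·m

Load 1 — uniform load w=17 kN/m over full span:
  M_1 = wx(L-x)/2 = 17·(16/3)·(8-(16/3))/2 = 1088/9 kN·m
Load 2 — triangular load w₀=-8 kN/m (0→w₀ over full span):
  M_2 = w₀Lx/6 - w₀x³/(6L) = (-8)·8·(16/3)/6 - (-8)·(16/3)³/(6·8) = -2560/81 kN·m
Load 3 — applied couple M₀=-3 kN·m at a=8/3 m (b=L-a=16/3):
  M_3 = M₀x/L - M₀  [x>a] = (-3)·(16/3)/8 - (-3) = 1 kN·m
Superposition: M = Σ M_i = 7313/81 kN·m ≈ 90.283951 kN·m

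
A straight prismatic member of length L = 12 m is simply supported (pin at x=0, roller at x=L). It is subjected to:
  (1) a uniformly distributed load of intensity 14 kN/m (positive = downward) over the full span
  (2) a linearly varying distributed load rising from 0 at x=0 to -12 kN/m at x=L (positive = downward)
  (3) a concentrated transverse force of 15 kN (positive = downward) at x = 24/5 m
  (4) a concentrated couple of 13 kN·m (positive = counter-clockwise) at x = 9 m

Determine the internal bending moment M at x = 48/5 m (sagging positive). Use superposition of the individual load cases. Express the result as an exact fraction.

Load 1 — uniform load w=14 kN/m over full span:
  M_1 = wx(L-x)/2 = 14·(48/5)·(12-(48/5))/2 = 4032/25 kN·m
Load 2 — triangular load w₀=-12 kN/m (0→w₀ over full span):
  M_2 = w₀Lx/6 - w₀x³/(6L) = (-12)·12·(48/5)/6 - (-12)·(48/5)³/(6·12) = -10368/125 kN·m
Load 3 — point force P=15 kN at a=24/5 m (b=L-a=36/5):
  M_3 = Pa(L-x)/L  [x>a] = 15·(24/5)·(12-(48/5))/12 = 72/5 kN·m
Load 4 — applied couple M₀=13 kN·m at a=9 m (b=L-a=3):
  M_4 = M₀x/L - M₀  [x>a] = 13·(48/5)/12 - 13 = -13/5 kN·m
Superposition: M = Σ M_i = 11267/125 kN·m ≈ 90.136000 kN·m

M(48/5) = 11267/125 kN·m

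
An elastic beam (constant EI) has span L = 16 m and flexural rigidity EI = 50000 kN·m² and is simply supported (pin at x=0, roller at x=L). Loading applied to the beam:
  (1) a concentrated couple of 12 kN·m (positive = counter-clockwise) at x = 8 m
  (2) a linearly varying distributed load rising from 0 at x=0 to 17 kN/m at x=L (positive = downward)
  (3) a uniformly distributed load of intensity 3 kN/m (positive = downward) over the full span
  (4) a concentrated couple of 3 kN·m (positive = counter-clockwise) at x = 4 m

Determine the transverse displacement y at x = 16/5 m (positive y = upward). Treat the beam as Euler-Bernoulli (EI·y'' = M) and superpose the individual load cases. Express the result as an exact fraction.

y(16/5) = -32879083/292968750 m

Load 1 — applied couple M₀=12 kN·m at a=8 m (b=L-a=8):
  y_1 = (M₀x³/(6L)+C₁x)/EI  [x≤a] with C₁=M₀(3b²-L²)/(6L)=-8 = (12·(16/5)³/(6·16)+(-8)·(16/5))/50000 = -168/390625 m
Load 2 — triangular load w₀=17 kN/m (0→w₀ over full span):
  y_2 = -w₀x(7L⁴-10L²x²+3x⁴)/(360LEI) = -17·(16/5)·(7·16⁴-10·16²·(16/5)²+3·(16/5)⁴)/(360·16·50000) = -11976704/146484375 m
Load 3 — uniform load w=3 kN/m over full span:
  y_3 = -wx(L³-2Lx²+x³)/(24EI) = -3·(16/5)·(16³-2·16·(16/5)²+(16/5)³)/(24·50000) = -59392/1953125 m
Load 4 — applied couple M₀=3 kN·m at a=4 m (b=L-a=12):
  y_4 = (M₀x³/(6L)+C₁x)/EI  [x≤a] with C₁=M₀(3b²-L²)/(6L)=11/2 = (3·(16/5)³/(6·16)+(11/2)·(16/5))/50000 = 291/781250 m
Superposition: y = Σ y_i = -32879083/292968750 m ≈ -0.112227 m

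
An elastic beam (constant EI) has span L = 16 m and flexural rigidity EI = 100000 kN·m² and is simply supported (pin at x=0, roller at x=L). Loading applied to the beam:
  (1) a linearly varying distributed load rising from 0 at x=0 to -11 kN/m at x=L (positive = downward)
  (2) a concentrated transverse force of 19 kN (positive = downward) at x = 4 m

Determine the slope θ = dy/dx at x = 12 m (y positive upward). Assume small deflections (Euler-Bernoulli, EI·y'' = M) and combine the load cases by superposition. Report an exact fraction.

θ(12) = -11023/2250000 rad

Load 1 — triangular load w₀=-11 kN/m (0→w₀ over full span):
  θ_1 = -w₀(7L⁴-30L²x²+15x⁴)/(360LEI) = -(-11)·(7·16⁴-30·16²·12²+15·12⁴)/(360·16·100000) = -14443/2250000 rad
Load 2 — point force P=19 kN at a=4 m (b=L-a=12):
  θ_2 = -Pa(2L²-6Lx+3x²+a²)/(6LEI)  [x>a] = -19·4·(2·16²-6·16·12+3·12²+4²)/(6·16·100000) = 19/12500 rad
Superposition: θ = Σ θ_i = -11023/2250000 rad ≈ -0.004899 rad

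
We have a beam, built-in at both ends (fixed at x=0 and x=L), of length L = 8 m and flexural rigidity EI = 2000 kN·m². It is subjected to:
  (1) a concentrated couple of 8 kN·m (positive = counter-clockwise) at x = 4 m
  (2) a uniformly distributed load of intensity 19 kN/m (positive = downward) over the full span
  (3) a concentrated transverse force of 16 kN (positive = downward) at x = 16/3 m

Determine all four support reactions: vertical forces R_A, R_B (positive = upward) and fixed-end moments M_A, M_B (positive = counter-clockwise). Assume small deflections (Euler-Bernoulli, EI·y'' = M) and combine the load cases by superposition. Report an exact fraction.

R_A = 4409/54 kN, M_A = 3046/27 kN·m, R_B = 4663/54 kN, M_B = -3194/27 kN·m

Load 1 — applied couple M₀=8 kN·m at a=4 m (b=L-a=4):
  R_A = 6M₀ab/L³ = 6·8·4·4/8³ = 3/2 kN
  M_A = M₀b(2a-b)/L² = 8·4·(2·4-4)/8² = 2 kN·m
  R_B = -6M₀ab/L³ = -6·8·4·4/8³ = -3/2 kN
  M_B = M₀a(2b-a)/L² = 8·4·(2·4-4)/8² = 2 kN·m
Load 2 — uniform load w=19 kN/m over full span:
  R_A = wL/2 = 19·8/2 = 76 kN
  M_A = wL²/12 = 19·8²/12 = 304/3 kN·m
  R_B = wL/2 = 19·8/2 = 76 kN
  M_B = -wL²/12 = -19·8²/12 = -304/3 kN·m
Load 3 — point force P=16 kN at a=16/3 m (b=L-a=8/3):
  R_A = Pb²(3a+b)/L³ = 16·(8/3)²·(3·(16/3)+(8/3))/8³ = 112/27 kN
  M_A = Pab²/L² = 16·(16/3)·(8/3)²/8² = 256/27 kN·m
  R_B = Pa²(a+3b)/L³ = 16·(16/3)²·((16/3)+3·(8/3))/8³ = 320/27 kN
  M_B = -Pa²b/L² = -16·(16/3)²·(8/3)/8² = -512/27 kN·m
Superposition: R_A = 4409/54 kN, M_A = 3046/27 kN·m, R_B = 4663/54 kN, M_B = -3194/27 kN·m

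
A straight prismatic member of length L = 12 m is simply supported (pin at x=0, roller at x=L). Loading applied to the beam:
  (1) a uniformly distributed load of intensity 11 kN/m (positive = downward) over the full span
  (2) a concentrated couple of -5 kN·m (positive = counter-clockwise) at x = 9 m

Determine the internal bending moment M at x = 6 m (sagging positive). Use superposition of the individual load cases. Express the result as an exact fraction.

Load 1 — uniform load w=11 kN/m over full span:
  M_1 = wx(L-x)/2 = 11·6·(12-6)/2 = 198 kN·m
Load 2 — applied couple M₀=-5 kN·m at a=9 m (b=L-a=3):
  M_2 = M₀x/L  [x≤a] = (-5)·6/12 = -5/2 kN·m
Superposition: M = Σ M_i = 391/2 kN·m ≈ 195.500000 kN·m

M(6) = 391/2 kN·m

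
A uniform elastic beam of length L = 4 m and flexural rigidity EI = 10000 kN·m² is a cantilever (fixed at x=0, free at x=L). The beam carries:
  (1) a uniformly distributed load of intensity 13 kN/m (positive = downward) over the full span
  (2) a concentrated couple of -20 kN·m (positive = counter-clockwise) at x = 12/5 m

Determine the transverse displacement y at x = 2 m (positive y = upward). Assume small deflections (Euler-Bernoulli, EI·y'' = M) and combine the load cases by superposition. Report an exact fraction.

Load 1 — uniform load w=13 kN/m over full span:
  y_1 = -wx²(x²-4Lx+6L²)/(24EI) = -13·2²·(2²-4·4·2+6·4²)/(24·10000) = -221/15000 m
Load 2 — applied couple M₀=-20 kN·m at a=12/5 m (b=L-a=8/5):
  y_2 = M₀x²/(2EI)  [x≤a] = (-20)·2²/(2·10000) = -1/250 m
Superposition: y = Σ y_i = -281/15000 m ≈ -0.018733 m

y(2) = -281/15000 m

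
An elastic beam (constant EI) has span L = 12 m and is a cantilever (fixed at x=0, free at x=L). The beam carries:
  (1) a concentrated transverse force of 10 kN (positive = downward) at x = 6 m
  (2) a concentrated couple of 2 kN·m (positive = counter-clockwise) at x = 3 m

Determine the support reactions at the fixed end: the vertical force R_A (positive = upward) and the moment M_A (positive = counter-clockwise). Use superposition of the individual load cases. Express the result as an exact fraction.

R_A = 10 kN, M_A = 58 kN·m

Load 1 — point force P=10 kN at a=6 m (b=L-a=6):
  R_A = P = 10 kN
  M_A = Pa = 10·6 = 60 kN·m
Load 2 — applied couple M₀=2 kN·m at a=3 m (b=L-a=9):
  R_A = 0 kN
  M_A = -M₀ = -2 kN·m
Superposition: R_A = 10 kN, M_A = 58 kN·m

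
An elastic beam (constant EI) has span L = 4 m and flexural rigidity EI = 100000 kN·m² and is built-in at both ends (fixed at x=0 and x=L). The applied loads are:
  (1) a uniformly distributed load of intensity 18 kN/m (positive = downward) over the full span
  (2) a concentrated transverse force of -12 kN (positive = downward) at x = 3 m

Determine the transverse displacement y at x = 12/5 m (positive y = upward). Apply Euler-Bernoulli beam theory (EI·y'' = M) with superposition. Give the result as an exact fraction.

Load 1 — uniform load w=18 kN/m over full span:
  y_1 = -wx²(L-x)²/(24EI) = -18·(12/5)²·(4-(12/5))²/(24·100000) = -216/1953125 m
Load 2 — point force P=-12 kN at a=3 m (b=L-a=1):
  y_2 = -Pb²x²(3aL-(3a+b)x)/(6L³EI)  [x≤a] = -(-12)·1²·(12/5)²·(3·3·4-(3·3+1)·(12/5))/(6·4³·100000) = 27/1250000 m
Superposition: y = Σ y_i = -2781/31250000 m ≈ -0.000089 m

y(12/5) = -2781/31250000 m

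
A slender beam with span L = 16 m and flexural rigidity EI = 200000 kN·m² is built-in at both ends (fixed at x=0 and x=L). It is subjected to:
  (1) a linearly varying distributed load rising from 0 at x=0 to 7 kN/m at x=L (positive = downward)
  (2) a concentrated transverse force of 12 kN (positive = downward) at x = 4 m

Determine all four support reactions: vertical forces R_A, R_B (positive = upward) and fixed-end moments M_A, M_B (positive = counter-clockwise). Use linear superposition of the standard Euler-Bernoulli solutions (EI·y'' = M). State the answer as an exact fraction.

R_A = 1077/40 kN, M_A = 1301/15 kN·m, R_B = 1643/40 kN, M_B = -493/5 kN·m

Load 1 — triangular load w₀=7 kN/m (0→w₀ over full span):
  R_A = 3w₀L/20 = 3·7·16/20 = 84/5 kN
  M_A = w₀L²/30 = 7·16²/30 = 896/15 kN·m
  R_B = 7w₀L/20 = 7·7·16/20 = 196/5 kN
  M_B = -w₀L²/20 = -7·16²/20 = -448/5 kN·m
Load 2 — point force P=12 kN at a=4 m (b=L-a=12):
  R_A = Pb²(3a+b)/L³ = 12·12²·(3·4+12)/16³ = 81/8 kN
  M_A = Pab²/L² = 12·4·12²/16² = 27 kN·m
  R_B = Pa²(a+3b)/L³ = 12·4²·(4+3·12)/16³ = 15/8 kN
  M_B = -Pa²b/L² = -12·4²·12/16² = -9 kN·m
Superposition: R_A = 1077/40 kN, M_A = 1301/15 kN·m, R_B = 1643/40 kN, M_B = -493/5 kN·m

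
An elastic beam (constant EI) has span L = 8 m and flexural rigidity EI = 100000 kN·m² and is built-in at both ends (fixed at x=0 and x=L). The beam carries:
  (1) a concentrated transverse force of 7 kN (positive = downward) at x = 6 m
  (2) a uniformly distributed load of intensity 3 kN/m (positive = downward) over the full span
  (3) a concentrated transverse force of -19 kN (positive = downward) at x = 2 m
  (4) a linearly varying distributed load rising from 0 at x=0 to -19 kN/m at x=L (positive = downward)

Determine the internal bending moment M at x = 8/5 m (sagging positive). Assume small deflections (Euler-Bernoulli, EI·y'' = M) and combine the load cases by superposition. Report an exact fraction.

Load 1 — point force P=7 kN at a=6 m (b=L-a=2):
  M_1 = Pb²(3a+b)x/L³ - Pab²/L²  [x≤a] = 7·2²·(3·6+2)·(8/5)/8³ - 7·6·2²/8² = -7/8 kN·m
Load 2 — uniform load w=3 kN/m over full span:
  M_2 = wLx/2 - wL²/12 - wx²/2 = 3·8·(8/5)/2 - 3·8²/12 - 3·(8/5)²/2 = -16/25 kN·m
Load 3 — point force P=-19 kN at a=2 m (b=L-a=6):
  M_3 = Pb²(3a+b)x/L³ - Pab²/L²  [x≤a] = (-19)·6²·(3·2+6)·(8/5)/8³ - (-19)·2·6²/8² = -171/40 kN·m
Load 4 — triangular load w₀=-19 kN/m (0→w₀ over full span):
  M_4 = 3w₀Lx/20 - w₀L²/30 - w₀x³/(6L) = 3·(-19)·8·(8/5)/20 - (-19)·8²/30 - (-19)·(8/5)³/(6·8) = 2128/375 kN·m
Superposition: M = Σ M_i = -173/1500 kN·m ≈ -0.115333 kN·m

M(8/5) = -173/1500 kN·m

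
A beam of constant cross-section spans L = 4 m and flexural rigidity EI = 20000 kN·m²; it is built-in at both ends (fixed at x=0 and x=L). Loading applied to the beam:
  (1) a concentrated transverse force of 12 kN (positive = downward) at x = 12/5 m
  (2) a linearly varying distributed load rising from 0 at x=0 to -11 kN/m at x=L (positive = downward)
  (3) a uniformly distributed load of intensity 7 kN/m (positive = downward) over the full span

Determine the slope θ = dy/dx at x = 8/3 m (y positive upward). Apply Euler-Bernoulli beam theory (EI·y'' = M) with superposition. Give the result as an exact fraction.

Load 1 — point force P=12 kN at a=12/5 m (b=L-a=8/5):
  θ_1 = Pa²(L-x)(2bL-(3b+a)(L-x))/(2L³EI)  [x>a] = 12·(12/5)²·(4-(8/3))·(2·(8/5)·4-(3·(8/5)+(12/5))·(4-(8/3)))/(2·4³·20000) = 9/78125 rad
Load 2 — triangular load w₀=-11 kN/m (0→w₀ over full span):
  θ_2 = -w₀(2x(L-x)(L-2x)(x+2L)+x²(L-x)²)/(120LEI) = -(-11)·(2·(8/3)·(4-(8/3))·(4-2·(8/3))·((8/3)+2·4)+(8/3)²·(4-(8/3))²)/(120·4·20000) = -77/759375 rad
Load 3 — uniform load w=7 kN/m over full span:
  θ_3 = -wx(L-x)(L-2x)/(12EI) = -7·(8/3)·(4-(8/3))·(4-2·(8/3))/(12·20000) = 7/50625 rad
Superposition: θ = Σ θ_i = 2887/18984375 rad ≈ 0.000152 rad

θ(8/3) = 2887/18984375 rad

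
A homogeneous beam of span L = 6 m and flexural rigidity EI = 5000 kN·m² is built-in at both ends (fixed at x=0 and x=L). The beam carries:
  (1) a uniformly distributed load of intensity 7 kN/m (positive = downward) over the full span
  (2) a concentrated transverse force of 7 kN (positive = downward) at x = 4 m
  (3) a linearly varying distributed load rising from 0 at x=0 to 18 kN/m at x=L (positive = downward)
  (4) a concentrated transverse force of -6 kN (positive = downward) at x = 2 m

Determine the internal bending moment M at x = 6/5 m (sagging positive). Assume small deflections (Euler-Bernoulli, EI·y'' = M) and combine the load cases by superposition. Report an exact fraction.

M(6/5) = -1799/375 kN·m

Load 1 — uniform load w=7 kN/m over full span:
  M_1 = wLx/2 - wL²/12 - wx²/2 = 7·6·(6/5)/2 - 7·6²/12 - 7·(6/5)²/2 = -21/25 kN·m
Load 2 — point force P=7 kN at a=4 m (b=L-a=2):
  M_2 = Pb²(3a+b)x/L³ - Pab²/L²  [x≤a] = 7·2²·(3·4+2)·(6/5)/6³ - 7·4·2²/6² = -14/15 kN·m
Load 3 — triangular load w₀=18 kN/m (0→w₀ over full span):
  M_3 = 3w₀Lx/20 - w₀L²/30 - w₀x³/(6L) = 3·18·6·(6/5)/20 - 18·6²/30 - 18·(6/5)³/(6·6) = -378/125 kN·m
Load 4 — point force P=-6 kN at a=2 m (b=L-a=4):
  M_4 = Pb²(3a+b)x/L³ - Pab²/L²  [x≤a] = (-6)·4²·(3·2+4)·(6/5)/6³ - (-6)·2·4²/6² = 0 kN·m
Superposition: M = Σ M_i = -1799/375 kN·m ≈ -4.797333 kN·m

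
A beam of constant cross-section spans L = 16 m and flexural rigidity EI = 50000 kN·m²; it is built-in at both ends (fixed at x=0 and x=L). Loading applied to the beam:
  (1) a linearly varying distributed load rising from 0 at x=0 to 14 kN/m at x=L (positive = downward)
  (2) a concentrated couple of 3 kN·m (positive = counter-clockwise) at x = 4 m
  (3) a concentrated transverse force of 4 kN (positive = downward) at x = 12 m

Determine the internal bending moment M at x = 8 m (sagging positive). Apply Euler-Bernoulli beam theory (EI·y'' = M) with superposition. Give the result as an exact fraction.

M(8) = 911/12 kN·m

Load 1 — triangular load w₀=14 kN/m (0→w₀ over full span):
  M_1 = 3w₀Lx/20 - w₀L²/30 - w₀x³/(6L) = 3·14·16·8/20 - 14·16²/30 - 14·8³/(6·16) = 224/3 kN·m
Load 2 — applied couple M₀=3 kN·m at a=4 m (b=L-a=12):
  M_2 = R_Ax - M_A - M₀  [x>a] with R_A=27/128, M_A=-9/16 = (27/128)·8 - (-9/16) - 3 = -3/4 kN·m
Load 3 — point force P=4 kN at a=12 m (b=L-a=4):
  M_3 = Pb²(3a+b)x/L³ - Pab²/L²  [x≤a] = 4·4²·(3·12+4)·8/16³ - 4·12·4²/16² = 2 kN·m
Superposition: M = Σ M_i = 911/12 kN·m ≈ 75.916667 kN·m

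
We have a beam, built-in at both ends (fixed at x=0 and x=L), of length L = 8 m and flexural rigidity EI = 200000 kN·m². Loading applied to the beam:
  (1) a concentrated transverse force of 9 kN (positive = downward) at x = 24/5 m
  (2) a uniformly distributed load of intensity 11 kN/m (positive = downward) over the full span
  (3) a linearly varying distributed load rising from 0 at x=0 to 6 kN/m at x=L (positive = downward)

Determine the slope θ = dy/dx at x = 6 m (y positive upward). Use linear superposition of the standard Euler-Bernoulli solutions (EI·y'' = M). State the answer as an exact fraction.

θ(6) = 16343/50000000 rad

Load 1 — point force P=9 kN at a=24/5 m (b=L-a=16/5):
  θ_1 = Pa²(L-x)(2bL-(3b+a)(L-x))/(2L³EI)  [x>a] = 9·(24/5)²·(8-6)·(2·(16/5)·8-(3·(16/5)+(24/5))·(8-6))/(2·8³·200000) = 567/12500000 rad
Load 2 — uniform load w=11 kN/m over full span:
  θ_2 = -wx(L-x)(L-2x)/(12EI) = -11·6·(8-6)·(8-2·6)/(12·200000) = 11/50000 rad
Load 3 — triangular load w₀=6 kN/m (0→w₀ over full span):
  θ_3 = -w₀(2x(L-x)(L-2x)(x+2L)+x²(L-x)²)/(120LEI) = -6·(2·6·(8-6)·(8-2·6)·(6+2·8)+6²·(8-6)²)/(120·8·200000) = 123/2000000 rad
Superposition: θ = Σ θ_i = 16343/50000000 rad ≈ 0.000327 rad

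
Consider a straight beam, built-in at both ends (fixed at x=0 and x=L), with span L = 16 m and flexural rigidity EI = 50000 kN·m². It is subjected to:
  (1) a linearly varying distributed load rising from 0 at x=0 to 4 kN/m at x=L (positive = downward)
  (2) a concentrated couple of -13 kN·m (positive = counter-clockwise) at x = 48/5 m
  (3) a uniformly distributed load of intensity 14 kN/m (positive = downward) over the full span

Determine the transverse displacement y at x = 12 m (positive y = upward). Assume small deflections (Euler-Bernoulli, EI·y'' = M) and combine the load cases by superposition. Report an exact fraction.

y(12) = -486/15625 m

Load 1 — triangular load w₀=4 kN/m (0→w₀ over full span):
  y_1 = -w₀x²(L-x)²(x+2L)/(120LEI) = -4·12²·(16-12)²·(12+2·16)/(120·16·50000) = -66/15625 m
Load 2 — applied couple M₀=-13 kN·m at a=48/5 m (b=L-a=32/5):
  y_2 = (R_Ax³/6 - M_Ax²/2 - M₀(x-a)²/2)/EI  [x>a] with R_A=-117/100, M_A=-104/25 = ((-117/100)·12³/6 - (-104/25)·12²/2 - (-13)·(12-(48/5))²/2)/50000 = 0 m
Load 3 — uniform load w=14 kN/m over full span:
  y_3 = -wx²(L-x)²/(24EI) = -14·12²·(16-12)²/(24·50000) = -84/3125 m
Superposition: y = Σ y_i = -486/15625 m ≈ -0.031104 m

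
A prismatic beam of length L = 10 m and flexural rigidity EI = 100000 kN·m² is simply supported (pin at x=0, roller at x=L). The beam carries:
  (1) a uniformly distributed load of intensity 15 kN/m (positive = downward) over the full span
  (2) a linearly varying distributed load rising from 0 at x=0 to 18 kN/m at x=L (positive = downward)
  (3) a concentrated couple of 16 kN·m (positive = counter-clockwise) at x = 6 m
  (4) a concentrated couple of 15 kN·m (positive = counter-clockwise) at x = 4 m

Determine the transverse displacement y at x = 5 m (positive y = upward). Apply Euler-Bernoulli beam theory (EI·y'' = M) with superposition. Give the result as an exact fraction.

y(5) = -12509/400000 m

Load 1 — uniform load w=15 kN/m over full span:
  y_1 = -wx(L³-2Lx²+x³)/(24EI) = -15·5·(10³-2·10·5²+5³)/(24·100000) = -5/256 m
Load 2 — triangular load w₀=18 kN/m (0→w₀ over full span):
  y_2 = -w₀x(7L⁴-10L²x²+3x⁴)/(360LEI) = -18·5·(7·10⁴-10·10²·5²+3·5⁴)/(360·10·100000) = -3/256 m
Load 3 — applied couple M₀=16 kN·m at a=6 m (b=L-a=4):
  y_3 = (M₀x³/(6L)+C₁x)/EI  [x≤a] with C₁=M₀(3b²-L²)/(6L)=-208/15 = (16·5³/(6·10)+(-208/15)·5)/100000 = -9/25000 m
Load 4 — applied couple M₀=15 kN·m at a=4 m (b=L-a=6):
  y_4 = (M₀x³/(6L)-M₀(x-a)²/2+C₁x)/EI  [x>a] with C₁=M₀(3b²-L²)/(6L)=2 = (15·5³/(6·10)-15·(5-4)²/2+2·5)/100000 = 27/80000 m
Superposition: y = Σ y_i = -12509/400000 m ≈ -0.031273 m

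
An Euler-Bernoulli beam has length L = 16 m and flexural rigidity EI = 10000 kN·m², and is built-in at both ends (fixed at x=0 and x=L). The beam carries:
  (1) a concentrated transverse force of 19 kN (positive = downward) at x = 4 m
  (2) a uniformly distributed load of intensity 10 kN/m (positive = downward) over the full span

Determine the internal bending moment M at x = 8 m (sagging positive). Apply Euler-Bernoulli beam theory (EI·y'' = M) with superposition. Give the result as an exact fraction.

M(8) = 697/6 kN·m

Load 1 — point force P=19 kN at a=4 m (b=L-a=12):
  M_1 = Pa²(a+3b)(L-x)/L³ - Pa²b/L²  [x>a] = 19·4²·(4+3·12)·(16-8)/16³ - 19·4²·12/16² = 19/2 kN·m
Load 2 — uniform load w=10 kN/m over full span:
  M_2 = wLx/2 - wL²/12 - wx²/2 = 10·16·8/2 - 10·16²/12 - 10·8²/2 = 320/3 kN·m
Superposition: M = Σ M_i = 697/6 kN·m ≈ 116.166667 kN·m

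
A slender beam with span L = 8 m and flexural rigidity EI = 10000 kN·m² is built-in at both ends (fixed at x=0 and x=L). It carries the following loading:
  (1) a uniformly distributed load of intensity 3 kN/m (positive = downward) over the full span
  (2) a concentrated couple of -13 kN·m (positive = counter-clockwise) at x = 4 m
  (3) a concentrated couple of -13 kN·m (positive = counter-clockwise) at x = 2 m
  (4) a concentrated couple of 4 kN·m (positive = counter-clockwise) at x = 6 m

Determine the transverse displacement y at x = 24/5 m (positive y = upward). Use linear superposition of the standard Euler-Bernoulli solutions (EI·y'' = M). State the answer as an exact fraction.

y(24/5) = -1862/390625 m

Load 1 — uniform load w=3 kN/m over full span:
  y_1 = -wx²(L-x)²/(24EI) = -3·(24/5)²·(8-(24/5))²/(24·10000) = -1152/390625 m
Load 2 — applied couple M₀=-13 kN·m at a=4 m (b=L-a=4):
  y_2 = (R_Ax³/6 - M_Ax²/2 - M₀(x-a)²/2)/EI  [x>a] with R_A=-39/16, M_A=-13/4 = ((-39/16)·(24/5)³/6 - (-13/4)·(24/5)²/2 - (-13)·((24/5)-4)²/2)/10000 = -26/78125 m
Load 3 — applied couple M₀=-13 kN·m at a=2 m (b=L-a=6):
  y_3 = (R_Ax³/6 - M_Ax²/2 - M₀(x-a)²/2)/EI  [x>a] with R_A=-117/64, M_A=39/16 = ((-117/64)·(24/5)³/6 - (39/16)·(24/5)²/2 - (-13)·((24/5)-2)²/2)/10000 = -169/156250 m
Load 4 — applied couple M₀=4 kN·m at a=6 m (b=L-a=2):
  y_4 = (R_Ax³/6 - M_Ax²/2)/EI  [x≤a] with R_A=9/16, M_A=5/4 = ((9/16)·(24/5)³/6 - (5/4)·(24/5)²/2)/10000 = -63/156250 m
Superposition: y = Σ y_i = -1862/390625 m ≈ -0.004767 m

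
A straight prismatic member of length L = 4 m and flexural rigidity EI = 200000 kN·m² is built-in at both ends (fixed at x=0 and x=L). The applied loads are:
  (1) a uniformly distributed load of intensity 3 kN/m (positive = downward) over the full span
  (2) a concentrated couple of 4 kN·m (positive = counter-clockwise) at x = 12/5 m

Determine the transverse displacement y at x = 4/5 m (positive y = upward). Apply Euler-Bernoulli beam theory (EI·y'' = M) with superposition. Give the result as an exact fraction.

y(4/5) = -54/9765625 m

Load 1 — uniform load w=3 kN/m over full span:
  y_1 = -wx²(L-x)²/(24EI) = -3·(4/5)²·(4-(4/5))²/(24·200000) = -8/1953125 m
Load 2 — applied couple M₀=4 kN·m at a=12/5 m (b=L-a=8/5):
  y_2 = (R_Ax³/6 - M_Ax²/2)/EI  [x≤a] with R_A=36/25, M_A=32/25 = ((36/25)·(4/5)³/6 - (32/25)·(4/5)²/2)/200000 = -14/9765625 m
Superposition: y = Σ y_i = -54/9765625 m ≈ -0.000006 m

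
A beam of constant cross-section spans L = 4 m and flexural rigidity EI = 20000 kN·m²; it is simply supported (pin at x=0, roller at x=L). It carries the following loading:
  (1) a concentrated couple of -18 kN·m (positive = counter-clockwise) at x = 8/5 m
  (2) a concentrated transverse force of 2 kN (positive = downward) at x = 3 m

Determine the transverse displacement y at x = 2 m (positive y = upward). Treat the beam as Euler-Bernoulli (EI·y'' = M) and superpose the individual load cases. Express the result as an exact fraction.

Load 1 — applied couple M₀=-18 kN·m at a=8/5 m (b=L-a=12/5):
  y_1 = (M₀x³/(6L)-M₀(x-a)²/2+C₁x)/EI  [x>a] with C₁=M₀(3b²-L²)/(6L)=-24/25 = ((-18)·2³/(6·4)-(-18)·(2-(8/5))²/2+(-24/25)·2)/20000 = -81/250000 m
Load 2 — point force P=2 kN at a=3 m (b=L-a=1):
  y_2 = -Pbx(L²-b²-x²)/(6LEI)  [x≤a] = -2·1·2·(4²-1²-2²)/(6·4·20000) = -11/120000 m
Superposition: y = Σ y_i = -1247/3000000 m ≈ -0.000416 m

y(2) = -1247/3000000 m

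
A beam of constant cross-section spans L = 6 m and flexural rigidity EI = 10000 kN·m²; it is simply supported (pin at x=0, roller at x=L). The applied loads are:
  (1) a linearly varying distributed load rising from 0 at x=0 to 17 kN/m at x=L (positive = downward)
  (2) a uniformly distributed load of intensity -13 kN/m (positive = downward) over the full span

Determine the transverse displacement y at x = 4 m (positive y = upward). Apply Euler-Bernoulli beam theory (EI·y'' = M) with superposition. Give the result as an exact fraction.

Load 1 — triangular load w₀=17 kN/m (0→w₀ over full span):
  y_1 = -w₀x(7L⁴-10L²x²+3x⁴)/(360LEI) = -17·4·(7·6⁴-10·6²·4²+3·4⁴)/(360·6·10000) = -289/22500 m
Load 2 — uniform load w=-13 kN/m over full span:
  y_2 = -wx(L³-2Lx²+x³)/(24EI) = -(-13)·4·(6³-2·6·4²+4³)/(24·10000) = 143/7500 m
Superposition: y = Σ y_i = 7/1125 m ≈ 0.006222 m

y(4) = 7/1125 m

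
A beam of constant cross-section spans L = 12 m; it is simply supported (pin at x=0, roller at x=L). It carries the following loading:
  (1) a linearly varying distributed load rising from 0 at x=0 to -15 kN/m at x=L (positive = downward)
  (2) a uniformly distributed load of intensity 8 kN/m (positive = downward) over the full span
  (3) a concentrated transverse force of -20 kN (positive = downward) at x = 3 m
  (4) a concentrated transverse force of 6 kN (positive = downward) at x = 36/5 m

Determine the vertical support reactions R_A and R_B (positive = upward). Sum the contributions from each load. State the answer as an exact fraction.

R_A = 27/5 kN, R_B = -67/5 kN

Load 1 — triangular load w₀=-15 kN/m (0→w₀ over full span):
  R_A = w₀L/6 = (-15)·12/6 = -30 kN
  R_B = w₀L/3 = (-15)·12/3 = -60 kN
Load 2 — uniform load w=8 kN/m over full span:
  R_A = wL/2 = 8·12/2 = 48 kN
  R_B = wL/2 = 8·12/2 = 48 kN
Load 3 — point force P=-20 kN at a=3 m (b=L-a=9):
  R_A = Pb/L = (-20)·9/12 = -15 kN
  R_B = Pa/L = (-20)·3/12 = -5 kN
Load 4 — point force P=6 kN at a=36/5 m (b=L-a=24/5):
  R_A = Pb/L = 6·(24/5)/12 = 12/5 kN
  R_B = Pa/L = 6·(36/5)/12 = 18/5 kN
Superposition: R_A = 27/5 kN, R_B = -67/5 kN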